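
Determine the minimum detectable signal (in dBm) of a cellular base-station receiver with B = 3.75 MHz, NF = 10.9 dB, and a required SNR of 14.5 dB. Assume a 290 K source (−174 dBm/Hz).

−82.9 dBm

Sensitivity = −174 + 10 log₁₀(B) + NF + SNR_min
= −174 + 65.74 + 10.9 + 14.5
= −82.86 dBm → −82.9 dBm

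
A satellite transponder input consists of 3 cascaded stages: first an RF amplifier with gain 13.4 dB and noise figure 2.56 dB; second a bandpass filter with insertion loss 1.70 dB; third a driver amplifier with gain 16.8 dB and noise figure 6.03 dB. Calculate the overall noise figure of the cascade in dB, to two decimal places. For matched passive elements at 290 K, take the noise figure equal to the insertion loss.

Convert to linear (a loss of L dB is a gain of −L dB): F_i = 10^(NF_i/10), G_i = 10^(G_i,dB/10)
  Stage 1: F_1 = 10^(2.56/10) = 1.803, G_1 = 10^(13.4/10) = 21.88
  Stage 2: F_2 = 10^(1.70/10) = 1.479, G_2 = 10^(−1.70/10) = 0.6761
  Stage 3: F_3 = 10^(6.03/10) = 4.009, G_3 = 10^(16.8/10) = 47.86
Friis cascade:
  F = 1.803 + (1.479 − 1)/21.88 + (4.009 − 1)/14.79 = 2.028
NF = 10 log₁₀(2.028) = 3.07 dB

3.07 dB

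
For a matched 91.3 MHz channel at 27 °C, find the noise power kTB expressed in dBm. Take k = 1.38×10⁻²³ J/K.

T = 27 °C + 273.15 = 300.15 K
P_n = kTB = 1.38×10⁻²³ × 300.15 × 9.13×10⁷ = 3.78×10⁻¹³ W
In dBm: 10 log₁₀(3.78×10⁻¹³ / 10⁻³) = −94.2 dBm

−94.2 dBm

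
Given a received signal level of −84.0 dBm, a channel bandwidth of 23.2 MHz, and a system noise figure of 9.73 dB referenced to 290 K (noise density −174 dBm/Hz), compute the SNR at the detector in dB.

Noise floor: N = −174 + 10 log₁₀(B) + NF
10 log₁₀(2.32×10⁷) = 73.65 dB
N = −174 + 73.65 + 9.73 = −90.62 dBm
SNR = P_sig − N = −84.0 − (−90.62) = 6.62 dB → 6.6 dB

6.6 dB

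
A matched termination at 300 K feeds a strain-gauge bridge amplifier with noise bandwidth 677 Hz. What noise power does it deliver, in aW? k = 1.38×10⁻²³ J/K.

P_n = kTB = 1.38×10⁻²³ × 300 × 6.77×10² = 2.80×10⁻¹⁸ W = 2.80 aW

2.80 aW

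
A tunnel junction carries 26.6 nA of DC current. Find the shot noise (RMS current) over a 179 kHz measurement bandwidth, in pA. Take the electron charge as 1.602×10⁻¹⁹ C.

I_n = √(2qI·B)
2qI·B = 2 × 1.602×10⁻¹⁹ × 2.66×10⁻⁸ × 1.79×10⁵ = 1.53×10⁻²¹ A²
I_n = √(1.53×10⁻²¹) = 3.91×10⁻¹¹ A = 39.1 pA

39.1 pA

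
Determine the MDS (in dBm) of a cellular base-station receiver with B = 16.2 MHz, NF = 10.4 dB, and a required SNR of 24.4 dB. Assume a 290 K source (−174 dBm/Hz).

−67.1 dBm

Sensitivity = −174 + 10 log₁₀(B) + NF + SNR_min
= −174 + 72.1 + 10.4 + 24.4
= −67.1 dBm → −67.1 dBm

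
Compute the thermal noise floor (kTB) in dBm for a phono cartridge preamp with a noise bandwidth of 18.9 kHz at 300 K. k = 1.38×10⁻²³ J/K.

−131.1 dBm

P_n = kTB = 1.38×10⁻²³ × 300 × 1.89×10⁴ = 7.82×10⁻¹⁷ W
In dBm: 10 log₁₀(7.82×10⁻¹⁷ / 10⁻³) = −131.1 dBm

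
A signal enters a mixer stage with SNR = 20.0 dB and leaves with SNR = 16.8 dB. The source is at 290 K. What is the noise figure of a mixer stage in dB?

3.2 dB

NF (dB) = SNR_in(dB) − SNR_out(dB) when the source is at T₀
NF = 20.0 − 16.8 = 3.2 dB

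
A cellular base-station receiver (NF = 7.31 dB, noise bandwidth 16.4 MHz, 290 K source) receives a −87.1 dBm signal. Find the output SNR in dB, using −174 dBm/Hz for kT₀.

7.4 dB

Noise floor: N = −174 + 10 log₁₀(B) + NF
10 log₁₀(1.64×10⁷) = 72.15 dB
N = −174 + 72.15 + 7.31 = −94.54 dBm
SNR = P_sig − N = −87.1 − (−94.54) = 7.44 dB → 7.4 dB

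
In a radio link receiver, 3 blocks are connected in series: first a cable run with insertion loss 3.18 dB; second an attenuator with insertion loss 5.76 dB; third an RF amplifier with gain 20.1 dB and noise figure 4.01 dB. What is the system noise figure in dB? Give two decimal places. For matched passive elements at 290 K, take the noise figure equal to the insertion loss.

Convert to linear (a loss of L dB is a gain of −L dB): F_i = 10^(NF_i/10), G_i = 10^(G_i,dB/10)
  Stage 1: F_1 = 10^(3.18/10) = 2.080, G_1 = 10^(−3.18/10) = 0.4808
  Stage 2: F_2 = 10^(5.76/10) = 3.767, G_2 = 10^(−5.76/10) = 0.2655
  Stage 3: F_3 = 10^(4.01/10) = 2.518, G_3 = 10^(20.1/10) = 102.3
Friis cascade:
  F = 2.080 + (3.767 − 1)/0.4808 + (2.518 − 1)/0.1276 = 19.72
NF = 10 log₁₀(19.72) = 12.95 dB

12.95 dB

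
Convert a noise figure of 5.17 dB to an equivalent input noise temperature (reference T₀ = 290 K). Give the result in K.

664 K

F = 10^(5.17/10) = 3.28852
T_e = (F − 1)·T₀ = (3.28852 − 1) × 290 = 664 K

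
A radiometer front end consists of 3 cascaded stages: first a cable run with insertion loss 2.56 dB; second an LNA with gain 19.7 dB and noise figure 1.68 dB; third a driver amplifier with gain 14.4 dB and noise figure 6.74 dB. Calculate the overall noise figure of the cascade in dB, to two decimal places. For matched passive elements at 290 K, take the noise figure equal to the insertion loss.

4.36 dB

Convert to linear (a loss of L dB is a gain of −L dB): F_i = 10^(NF_i/10), G_i = 10^(G_i,dB/10)
  Stage 1: F_1 = 10^(2.56/10) = 1.803, G_1 = 10^(−2.56/10) = 0.5546
  Stage 2: F_2 = 10^(1.68/10) = 1.472, G_2 = 10^(19.7/10) = 93.33
  Stage 3: F_3 = 10^(6.74/10) = 4.721, G_3 = 10^(14.4/10) = 27.54
Friis cascade:
  F = 1.803 + (1.472 − 1)/0.5546 + (4.721 − 1)/51.76 = 2.726
NF = 10 log₁₀(2.726) = 4.36 dB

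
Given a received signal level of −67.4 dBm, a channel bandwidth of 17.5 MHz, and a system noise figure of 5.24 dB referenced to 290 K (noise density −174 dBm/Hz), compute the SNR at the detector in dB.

28.9 dB

Noise floor: N = −174 + 10 log₁₀(B) + NF
10 log₁₀(1.75×10⁷) = 72.43 dB
N = −174 + 72.43 + 5.24 = −96.33 dBm
SNR = P_sig − N = −67.4 − (−96.33) = 28.93 dB → 28.9 dB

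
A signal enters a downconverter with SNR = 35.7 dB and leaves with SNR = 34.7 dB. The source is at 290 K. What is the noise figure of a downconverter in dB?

NF (dB) = SNR_in(dB) − SNR_out(dB) when the source is at T₀
NF = 35.7 − 34.7 = 1.0 dB

1.0 dB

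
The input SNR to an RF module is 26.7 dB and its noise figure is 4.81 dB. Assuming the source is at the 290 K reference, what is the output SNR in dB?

By definition F = SNR_in/SNR_out, so in dB: SNR_out = SNR_in − NF
SNR_out = 26.7 − 4.81 = 21.89 dB

21.89 dB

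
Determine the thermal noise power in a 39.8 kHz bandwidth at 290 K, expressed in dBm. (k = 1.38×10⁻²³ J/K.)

−128.0 dBm

P_n = kTB = 1.38×10⁻²³ × 290 × 3.98×10⁴ = 1.59×10⁻¹⁶ W
In dBm: 10 log₁₀(1.59×10⁻¹⁶ / 10⁻³) = −128.0 dBm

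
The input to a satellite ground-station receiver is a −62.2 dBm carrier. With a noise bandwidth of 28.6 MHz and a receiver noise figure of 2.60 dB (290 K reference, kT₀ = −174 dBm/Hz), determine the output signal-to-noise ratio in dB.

Noise floor: N = −174 + 10 log₁₀(B) + NF
10 log₁₀(2.86×10⁷) = 74.56 dB
N = −174 + 74.56 + 2.60 = −96.84 dBm
SNR = P_sig − N = −62.2 − (−96.84) = 34.64 dB → 34.6 dB

34.6 dB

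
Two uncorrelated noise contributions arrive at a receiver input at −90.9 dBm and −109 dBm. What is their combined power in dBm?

−90.8 dBm

Convert to linear, add, convert back:
P₁ = 8.13×10⁻¹³ W, P₂ = 1.26×10⁻¹⁴ W
P_tot = 8.25×10⁻¹³ W → 10 log₁₀(P_tot / 10⁻³) = −90.8 dBm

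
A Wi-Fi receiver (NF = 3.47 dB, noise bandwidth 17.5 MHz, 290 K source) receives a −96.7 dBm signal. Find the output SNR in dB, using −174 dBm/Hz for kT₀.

1.4 dB

Noise floor: N = −174 + 10 log₁₀(B) + NF
10 log₁₀(1.75×10⁷) = 72.43 dB
N = −174 + 72.43 + 3.47 = −98.10 dBm
SNR = P_sig − N = −96.7 − (−98.10) = 1.40 dB → 1.4 dB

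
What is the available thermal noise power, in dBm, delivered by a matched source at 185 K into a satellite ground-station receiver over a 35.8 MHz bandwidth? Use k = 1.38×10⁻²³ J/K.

−100.4 dBm

P_n = kTB = 1.38×10⁻²³ × 185 × 3.58×10⁷ = 9.14×10⁻¹⁴ W
In dBm: 10 log₁₀(9.14×10⁻¹⁴ / 10⁻³) = −100.4 dBm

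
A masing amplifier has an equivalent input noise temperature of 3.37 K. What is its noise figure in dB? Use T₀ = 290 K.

0.050 dB

F = 1 + T_e/T₀ = 1 + 3.37/290 = 1.01162
NF = 10 log₁₀(1.01162) = 0.050 dB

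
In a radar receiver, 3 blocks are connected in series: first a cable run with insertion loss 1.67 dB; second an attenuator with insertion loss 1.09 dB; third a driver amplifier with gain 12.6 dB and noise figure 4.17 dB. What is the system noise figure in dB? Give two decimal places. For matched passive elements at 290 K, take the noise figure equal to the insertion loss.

6.93 dB

Convert to linear (a loss of L dB is a gain of −L dB): F_i = 10^(NF_i/10), G_i = 10^(G_i,dB/10)
  Stage 1: F_1 = 10^(1.67/10) = 1.469, G_1 = 10^(−1.67/10) = 0.6808
  Stage 2: F_2 = 10^(1.09/10) = 1.285, G_2 = 10^(−1.09/10) = 0.7780
  Stage 3: F_3 = 10^(4.17/10) = 2.612, G_3 = 10^(12.6/10) = 18.20
Friis cascade:
  F = 1.469 + (1.285 − 1)/0.6808 + (2.612 − 1)/0.5297 = 4.932
NF = 10 log₁₀(4.932) = 6.93 dB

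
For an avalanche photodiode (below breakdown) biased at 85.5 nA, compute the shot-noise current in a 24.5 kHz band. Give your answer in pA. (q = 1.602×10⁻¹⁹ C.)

25.9 pA

I_n = √(2qI·B)
2qI·B = 2 × 1.602×10⁻¹⁹ × 8.55×10⁻⁸ × 2.45×10⁴ = 6.71×10⁻²² A²
I_n = √(6.71×10⁻²²) = 2.59×10⁻¹¹ A = 25.9 pA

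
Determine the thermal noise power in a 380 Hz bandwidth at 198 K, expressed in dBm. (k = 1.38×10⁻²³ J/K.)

P_n = kTB = 1.38×10⁻²³ × 198 × 3.80×10² = 1.04×10⁻¹⁸ W
In dBm: 10 log₁₀(1.04×10⁻¹⁸ / 10⁻³) = −149.8 dBm

−149.8 dBm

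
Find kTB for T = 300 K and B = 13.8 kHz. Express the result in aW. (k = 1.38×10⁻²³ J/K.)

P_n = kTB = 1.38×10⁻²³ × 300 × 1.38×10⁴ = 5.71×10⁻¹⁷ W = 57.1 aW

57.1 aW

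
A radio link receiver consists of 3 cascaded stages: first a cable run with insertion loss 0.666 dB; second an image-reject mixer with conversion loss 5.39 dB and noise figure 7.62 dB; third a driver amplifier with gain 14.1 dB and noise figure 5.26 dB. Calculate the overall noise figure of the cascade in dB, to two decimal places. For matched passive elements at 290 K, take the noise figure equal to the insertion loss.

Convert to linear (a loss of L dB is a gain of −L dB): F_i = 10^(NF_i/10), G_i = 10^(G_i,dB/10)
  Stage 1: F_1 = 10^(0.666/10) = 1.166, G_1 = 10^(−0.666/10) = 0.8578
  Stage 2: F_2 = 10^(7.62/10) = 5.781, G_2 = 10^(−5.39/10) = 0.2891
  Stage 3: F_3 = 10^(5.26/10) = 3.357, G_3 = 10^(14.1/10) = 25.70
Friis cascade:
  F = 1.166 + (5.781 − 1)/0.8578 + (3.357 − 1)/0.2480 = 16.25
NF = 10 log₁₀(16.25) = 12.11 dB

12.11 dB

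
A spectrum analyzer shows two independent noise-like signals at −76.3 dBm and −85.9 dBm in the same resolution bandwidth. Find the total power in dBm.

Convert to linear, add, convert back:
P₁ = 2.34×10⁻¹¹ W, P₂ = 2.57×10⁻¹² W
P_tot = 2.60×10⁻¹¹ W → 10 log₁₀(P_tot / 10⁻³) = −75.8 dBm

−75.8 dBm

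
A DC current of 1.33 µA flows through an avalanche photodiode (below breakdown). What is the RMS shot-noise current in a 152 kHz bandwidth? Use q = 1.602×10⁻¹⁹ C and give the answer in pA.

I_n = √(2qI·B)
2qI·B = 2 × 1.602×10⁻¹⁹ × 1.33×10⁻⁶ × 1.52×10⁵ = 6.48×10⁻²⁰ A²
I_n = √(6.48×10⁻²⁰) = 2.55×10⁻¹⁰ A = 255 pA

255 pA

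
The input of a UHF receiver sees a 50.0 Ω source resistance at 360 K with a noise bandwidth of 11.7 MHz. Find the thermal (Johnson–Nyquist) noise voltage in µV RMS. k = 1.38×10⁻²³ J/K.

3.41 µV

V_n = √(4kTRB)
4kTRB = 4 × 1.38×10⁻²³ × 360 × 5.00×10¹ × 1.17×10⁷ = 1.16×10⁻¹¹ V²
V_n = √(1.16×10⁻¹¹) = 3.41×10⁻⁶ V = 3.41 µV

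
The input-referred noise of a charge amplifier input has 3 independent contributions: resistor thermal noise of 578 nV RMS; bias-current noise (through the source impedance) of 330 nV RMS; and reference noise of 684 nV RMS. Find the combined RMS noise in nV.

Uncorrelated sources add in power (mean-square): V_tot = √(ΣV_i²)
V_tot = √[(5.78×10⁻⁷)² + (3.30×10⁻⁷)² + (6.84×10⁻⁷)²] = 9.54×10⁻⁷ V = 954 nV

954 nV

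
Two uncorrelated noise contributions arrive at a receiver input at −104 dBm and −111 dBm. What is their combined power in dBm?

Convert to linear, add, convert back:
P₁ = 3.98×10⁻¹⁴ W, P₂ = 7.94×10⁻¹⁵ W
P_tot = 4.78×10⁻¹⁴ W → 10 log₁₀(P_tot / 10⁻³) = −103.2 dBm

−103.2 dBm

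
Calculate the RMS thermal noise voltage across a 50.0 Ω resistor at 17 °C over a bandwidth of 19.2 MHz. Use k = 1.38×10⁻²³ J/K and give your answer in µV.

T = 17 °C + 273.15 = 290.15 K
V_n = √(4kTRB)
4kTRB = 4 × 1.38×10⁻²³ × 290.15 × 5.00×10¹ × 1.92×10⁷ = 1.54×10⁻¹¹ V²
V_n = √(1.54×10⁻¹¹) = 3.92×10⁻⁶ V = 3.92 µV

3.92 µV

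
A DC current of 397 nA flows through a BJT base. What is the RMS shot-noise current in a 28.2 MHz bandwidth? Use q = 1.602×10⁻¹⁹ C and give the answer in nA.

1.89 nA

I_n = √(2qI·B)
2qI·B = 2 × 1.602×10⁻¹⁹ × 3.97×10⁻⁷ × 2.82×10⁷ = 3.59×10⁻¹⁸ A²
I_n = √(3.59×10⁻¹⁸) = 1.89×10⁻⁹ A = 1.89 nA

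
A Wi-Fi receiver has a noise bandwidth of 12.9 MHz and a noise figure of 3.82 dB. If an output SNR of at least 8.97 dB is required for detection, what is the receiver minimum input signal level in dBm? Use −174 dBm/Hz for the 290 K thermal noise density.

Sensitivity = −174 + 10 log₁₀(B) + NF + SNR_min
= −174 + 71.11 + 3.82 + 8.97
= −90.10 dBm → −90.1 dBm

−90.1 dBm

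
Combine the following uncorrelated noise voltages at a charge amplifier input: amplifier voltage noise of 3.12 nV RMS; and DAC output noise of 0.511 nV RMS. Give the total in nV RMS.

3.16 nV

Uncorrelated sources add in power (mean-square): V_tot = √(ΣV_i²)
V_tot = √[(3.12×10⁻⁹)² + (5.11×10⁻¹⁰)²] = 3.16×10⁻⁹ V = 3.16 nV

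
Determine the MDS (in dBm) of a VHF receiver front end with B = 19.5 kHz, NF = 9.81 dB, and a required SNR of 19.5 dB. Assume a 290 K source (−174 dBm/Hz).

Sensitivity = −174 + 10 log₁₀(B) + NF + SNR_min
= −174 + 42.9 + 9.81 + 19.5
= −101.79 dBm → −101.8 dBm

−101.8 dBm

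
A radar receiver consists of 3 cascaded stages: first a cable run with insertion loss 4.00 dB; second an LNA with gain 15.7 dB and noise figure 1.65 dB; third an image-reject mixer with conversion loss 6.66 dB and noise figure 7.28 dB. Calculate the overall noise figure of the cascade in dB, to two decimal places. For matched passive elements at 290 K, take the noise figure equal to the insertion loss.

5.98 dB

Convert to linear (a loss of L dB is a gain of −L dB): F_i = 10^(NF_i/10), G_i = 10^(G_i,dB/10)
  Stage 1: F_1 = 10^(4.00/10) = 2.512, G_1 = 10^(−4.00/10) = 0.3981
  Stage 2: F_2 = 10^(1.65/10) = 1.462, G_2 = 10^(15.7/10) = 37.15
  Stage 3: F_3 = 10^(7.28/10) = 5.346, G_3 = 10^(−6.66/10) = 0.2158
Friis cascade:
  F = 2.512 + (1.462 − 1)/0.3981 + (5.346 − 1)/14.79 = 3.967
NF = 10 log₁₀(3.967) = 5.98 dB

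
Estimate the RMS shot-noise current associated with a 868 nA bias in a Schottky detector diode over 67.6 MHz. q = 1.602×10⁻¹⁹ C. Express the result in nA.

4.34 nA

I_n = √(2qI·B)
2qI·B = 2 × 1.602×10⁻¹⁹ × 8.68×10⁻⁷ × 6.76×10⁷ = 1.88×10⁻¹⁷ A²
I_n = √(1.88×10⁻¹⁷) = 4.34×10⁻⁹ A = 4.34 nA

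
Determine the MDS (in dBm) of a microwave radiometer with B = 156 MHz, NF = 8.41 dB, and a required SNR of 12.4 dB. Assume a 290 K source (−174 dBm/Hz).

−71.3 dBm

Sensitivity = −174 + 10 log₁₀(B) + NF + SNR_min
= −174 + 81.93 + 8.41 + 12.4
= −71.26 dBm → −71.3 dBm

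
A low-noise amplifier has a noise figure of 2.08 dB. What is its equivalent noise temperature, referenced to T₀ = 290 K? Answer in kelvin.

F = 10^(2.08/10) = 1.61436
T_e = (F − 1)·T₀ = (1.61436 − 1) × 290 = 178 K

178 K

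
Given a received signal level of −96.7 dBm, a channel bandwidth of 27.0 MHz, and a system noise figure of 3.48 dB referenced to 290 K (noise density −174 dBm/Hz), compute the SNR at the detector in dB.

−0.5 dB

Noise floor: N = −174 + 10 log₁₀(B) + NF
10 log₁₀(2.70×10⁷) = 74.31 dB
N = −174 + 74.31 + 3.48 = −96.21 dBm
SNR = P_sig − N = −96.7 − (−96.21) = −0.49 dB → −0.5 dB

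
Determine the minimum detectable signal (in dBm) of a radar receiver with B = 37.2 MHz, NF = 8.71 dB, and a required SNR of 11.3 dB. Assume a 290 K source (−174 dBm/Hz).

−78.3 dBm

Sensitivity = −174 + 10 log₁₀(B) + NF + SNR_min
= −174 + 75.71 + 8.71 + 11.3
= −78.28 dBm → −78.3 dBm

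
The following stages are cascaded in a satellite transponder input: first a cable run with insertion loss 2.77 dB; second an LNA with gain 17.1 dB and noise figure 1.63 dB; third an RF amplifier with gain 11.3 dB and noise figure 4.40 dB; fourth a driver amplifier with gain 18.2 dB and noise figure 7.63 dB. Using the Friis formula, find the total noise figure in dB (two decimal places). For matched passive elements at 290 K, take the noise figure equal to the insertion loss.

Convert to linear (a loss of L dB is a gain of −L dB): F_i = 10^(NF_i/10), G_i = 10^(G_i,dB/10)
  Stage 1: F_1 = 10^(2.77/10) = 1.892, G_1 = 10^(−2.77/10) = 0.5284
  Stage 2: F_2 = 10^(1.63/10) = 1.455, G_2 = 10^(17.1/10) = 51.29
  Stage 3: F_3 = 10^(4.40/10) = 2.754, G_3 = 10^(11.3/10) = 13.49
  Stage 4: F_4 = 10^(7.63/10) = 5.794, G_4 = 10^(18.2/10) = 66.07
Friis cascade:
  F = 1.892 + (1.455 − 1)/0.5284 + (2.754 − 1)/27.10 + (5.794 − 1)/365.6 = 2.832
NF = 10 log₁₀(2.832) = 4.52 dB

4.52 dB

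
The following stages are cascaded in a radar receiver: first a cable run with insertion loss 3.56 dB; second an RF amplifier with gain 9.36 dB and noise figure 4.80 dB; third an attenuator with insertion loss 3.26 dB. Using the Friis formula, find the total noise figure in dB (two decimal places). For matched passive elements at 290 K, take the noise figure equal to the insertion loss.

8.54 dB

Convert to linear (a loss of L dB is a gain of −L dB): F_i = 10^(NF_i/10), G_i = 10^(G_i,dB/10)
  Stage 1: F_1 = 10^(3.56/10) = 2.270, G_1 = 10^(−3.56/10) = 0.4406
  Stage 2: F_2 = 10^(4.80/10) = 3.020, G_2 = 10^(9.36/10) = 8.630
  Stage 3: F_3 = 10^(3.26/10) = 2.118, G_3 = 10^(−3.26/10) = 0.4721
Friis cascade:
  F = 2.270 + (3.020 − 1)/0.4406 + (2.118 − 1)/3.802 = 7.149
NF = 10 log₁₀(7.149) = 8.54 dB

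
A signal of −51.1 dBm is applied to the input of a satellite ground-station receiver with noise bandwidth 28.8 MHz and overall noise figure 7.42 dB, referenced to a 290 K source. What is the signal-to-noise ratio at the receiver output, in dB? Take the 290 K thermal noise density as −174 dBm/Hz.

40.9 dB

Noise floor: N = −174 + 10 log₁₀(B) + NF
10 log₁₀(2.88×10⁷) = 74.59 dB
N = −174 + 74.59 + 7.42 = −91.99 dBm
SNR = P_sig − N = −51.1 − (−91.99) = 40.89 dB → 40.9 dB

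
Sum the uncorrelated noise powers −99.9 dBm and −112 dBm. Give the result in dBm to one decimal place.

Convert to linear, add, convert back:
P₁ = 1.02×10⁻¹³ W, P₂ = 6.31×10⁻¹⁵ W
P_tot = 1.09×10⁻¹³ W → 10 log₁₀(P_tot / 10⁻³) = −99.6 dBm

−99.6 dBm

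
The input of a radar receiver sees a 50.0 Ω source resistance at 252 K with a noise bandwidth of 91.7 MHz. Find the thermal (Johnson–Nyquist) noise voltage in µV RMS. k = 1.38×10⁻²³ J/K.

7.99 µV

V_n = √(4kTRB)
4kTRB = 4 × 1.38×10⁻²³ × 252 × 5.00×10¹ × 9.17×10⁷ = 6.38×10⁻¹¹ V²
V_n = √(6.38×10⁻¹¹) = 7.99×10⁻⁶ V = 7.99 µV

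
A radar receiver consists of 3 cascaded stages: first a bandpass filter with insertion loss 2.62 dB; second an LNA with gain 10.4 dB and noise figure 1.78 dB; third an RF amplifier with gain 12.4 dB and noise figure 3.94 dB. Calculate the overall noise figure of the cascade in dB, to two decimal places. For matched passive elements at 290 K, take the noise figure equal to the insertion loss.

Convert to linear (a loss of L dB is a gain of −L dB): F_i = 10^(NF_i/10), G_i = 10^(G_i,dB/10)
  Stage 1: F_1 = 10^(2.62/10) = 1.828, G_1 = 10^(−2.62/10) = 0.5470
  Stage 2: F_2 = 10^(1.78/10) = 1.507, G_2 = 10^(10.4/10) = 10.96
  Stage 3: F_3 = 10^(3.94/10) = 2.477, G_3 = 10^(12.4/10) = 17.38
Friis cascade:
  F = 1.828 + (1.507 − 1)/0.5470 + (2.477 − 1)/5.998 = 3.001
NF = 10 log₁₀(3.001) = 4.77 dB

4.77 dB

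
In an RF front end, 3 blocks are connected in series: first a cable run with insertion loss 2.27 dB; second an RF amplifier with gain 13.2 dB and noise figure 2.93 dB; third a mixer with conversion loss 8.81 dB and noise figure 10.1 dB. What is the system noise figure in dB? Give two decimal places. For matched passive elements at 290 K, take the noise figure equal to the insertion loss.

6.08 dB

Convert to linear (a loss of L dB is a gain of −L dB): F_i = 10^(NF_i/10), G_i = 10^(G_i,dB/10)
  Stage 1: F_1 = 10^(2.27/10) = 1.687, G_1 = 10^(−2.27/10) = 0.5929
  Stage 2: F_2 = 10^(2.93/10) = 1.963, G_2 = 10^(13.2/10) = 20.89
  Stage 3: F_3 = 10^(10.1/10) = 10.23, G_3 = 10^(−8.81/10) = 0.1315
Friis cascade:
  F = 1.687 + (1.963 − 1)/0.5929 + (10.23 − 1)/12.39 = 4.057
NF = 10 log₁₀(4.057) = 6.08 dB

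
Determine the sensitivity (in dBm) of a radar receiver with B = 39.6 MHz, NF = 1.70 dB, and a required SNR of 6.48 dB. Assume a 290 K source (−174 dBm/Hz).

Sensitivity = −174 + 10 log₁₀(B) + NF + SNR_min
= −174 + 75.98 + 1.70 + 6.48
= −89.84 dBm → −89.8 dBm

−89.8 dBm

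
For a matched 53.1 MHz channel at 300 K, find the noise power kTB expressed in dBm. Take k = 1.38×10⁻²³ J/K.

P_n = kTB = 1.38×10⁻²³ × 300 × 5.31×10⁷ = 2.20×10⁻¹³ W
In dBm: 10 log₁₀(2.20×10⁻¹³ / 10⁻³) = −96.6 dBm

−96.6 dBm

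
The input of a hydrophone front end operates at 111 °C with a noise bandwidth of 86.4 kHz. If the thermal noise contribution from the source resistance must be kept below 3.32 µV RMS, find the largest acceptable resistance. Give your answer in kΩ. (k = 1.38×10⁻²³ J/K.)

T = 111 °C + 273.15 = 384.15 K
Johnson–Nyquist: V_n = √(4kTRB) ⇒ R = V_n² / (4kTB)
4kTB = 4 × 1.38×10⁻²³ × 384.15 × 8.64×10⁴ = 1.83×10⁻¹⁵
R = (3.32×10⁻⁶)² / 1.83×10⁻¹⁵ = 6.02×10³ Ω = 6.02 kΩ

6.02 kΩ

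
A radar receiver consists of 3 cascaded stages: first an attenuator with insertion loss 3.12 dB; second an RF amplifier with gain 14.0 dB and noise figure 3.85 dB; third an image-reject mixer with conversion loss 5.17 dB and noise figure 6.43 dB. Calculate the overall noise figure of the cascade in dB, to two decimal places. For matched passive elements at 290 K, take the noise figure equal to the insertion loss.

Convert to linear (a loss of L dB is a gain of −L dB): F_i = 10^(NF_i/10), G_i = 10^(G_i,dB/10)
  Stage 1: F_1 = 10^(3.12/10) = 2.051, G_1 = 10^(−3.12/10) = 0.4875
  Stage 2: F_2 = 10^(3.85/10) = 2.427, G_2 = 10^(14.0/10) = 25.12
  Stage 3: F_3 = 10^(6.43/10) = 4.395, G_3 = 10^(−5.17/10) = 0.3041
Friis cascade:
  F = 2.051 + (2.427 − 1)/0.4875 + (4.395 − 1)/12.25 = 5.255
NF = 10 log₁₀(5.255) = 7.21 dB

7.21 dB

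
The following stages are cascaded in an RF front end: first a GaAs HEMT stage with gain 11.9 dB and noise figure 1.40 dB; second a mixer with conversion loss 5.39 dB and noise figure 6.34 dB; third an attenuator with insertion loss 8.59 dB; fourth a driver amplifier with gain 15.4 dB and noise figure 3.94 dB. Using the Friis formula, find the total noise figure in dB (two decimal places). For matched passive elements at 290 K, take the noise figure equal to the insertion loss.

Convert to linear (a loss of L dB is a gain of −L dB): F_i = 10^(NF_i/10), G_i = 10^(G_i,dB/10)
  Stage 1: F_1 = 10^(1.40/10) = 1.380, G_1 = 10^(11.9/10) = 15.49
  Stage 2: F_2 = 10^(6.34/10) = 4.305, G_2 = 10^(−5.39/10) = 0.2891
  Stage 3: F_3 = 10^(8.59/10) = 7.228, G_3 = 10^(−8.59/10) = 0.1384
  Stage 4: F_4 = 10^(3.94/10) = 2.477, G_4 = 10^(15.4/10) = 34.67
Friis cascade:
  F = 1.380 + (4.305 − 1)/15.49 + (7.228 − 1)/4.477 + (2.477 − 1)/0.6194 = 5.370
NF = 10 log₁₀(5.370) = 7.30 dB

7.30 dB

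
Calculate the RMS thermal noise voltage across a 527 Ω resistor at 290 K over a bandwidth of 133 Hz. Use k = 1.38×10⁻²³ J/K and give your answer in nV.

33.5 nV

V_n = √(4kTRB)
4kTRB = 4 × 1.38×10⁻²³ × 290 × 5.27×10² × 1.33×10² = 1.12×10⁻¹⁵ V²
V_n = √(1.12×10⁻¹⁵) = 3.35×10⁻⁸ V = 33.5 nV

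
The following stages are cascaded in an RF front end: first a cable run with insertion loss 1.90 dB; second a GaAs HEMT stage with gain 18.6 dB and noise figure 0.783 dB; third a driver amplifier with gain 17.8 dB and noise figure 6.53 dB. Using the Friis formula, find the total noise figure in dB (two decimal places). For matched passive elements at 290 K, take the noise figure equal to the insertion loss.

Convert to linear (a loss of L dB is a gain of −L dB): F_i = 10^(NF_i/10), G_i = 10^(G_i,dB/10)
  Stage 1: F_1 = 10^(1.90/10) = 1.549, G_1 = 10^(−1.90/10) = 0.6457
  Stage 2: F_2 = 10^(0.783/10) = 1.198, G_2 = 10^(18.6/10) = 72.44
  Stage 3: F_3 = 10^(6.53/10) = 4.498, G_3 = 10^(17.8/10) = 60.26
Friis cascade:
  F = 1.549 + (1.198 − 1)/0.6457 + (4.498 − 1)/46.77 = 1.930
NF = 10 log₁₀(1.930) = 2.85 dB

2.85 dB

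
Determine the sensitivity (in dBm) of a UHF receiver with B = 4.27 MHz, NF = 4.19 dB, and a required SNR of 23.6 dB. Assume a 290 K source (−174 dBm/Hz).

−79.9 dBm

Sensitivity = −174 + 10 log₁₀(B) + NF + SNR_min
= −174 + 66.3 + 4.19 + 23.6
= −79.91 dBm → −79.9 dBm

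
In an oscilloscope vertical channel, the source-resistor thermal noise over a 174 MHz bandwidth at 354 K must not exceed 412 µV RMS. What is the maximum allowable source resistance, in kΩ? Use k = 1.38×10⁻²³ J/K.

Johnson–Nyquist: V_n = √(4kTRB) ⇒ R = V_n² / (4kTB)
4kTB = 4 × 1.38×10⁻²³ × 354 × 1.74×10⁸ = 3.40×10⁻¹²
R = (4.12×10⁻⁴)² / 3.40×10⁻¹² = 4.99×10⁴ Ω = 49.9 kΩ

49.9 kΩ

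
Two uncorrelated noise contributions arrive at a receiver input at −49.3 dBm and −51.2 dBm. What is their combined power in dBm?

−47.1 dBm

Convert to linear, add, convert back:
P₁ = 1.17×10⁻⁸ W, P₂ = 7.59×10⁻⁹ W
P_tot = 1.93×10⁻⁸ W → 10 log₁₀(P_tot / 10⁻³) = −47.1 dBm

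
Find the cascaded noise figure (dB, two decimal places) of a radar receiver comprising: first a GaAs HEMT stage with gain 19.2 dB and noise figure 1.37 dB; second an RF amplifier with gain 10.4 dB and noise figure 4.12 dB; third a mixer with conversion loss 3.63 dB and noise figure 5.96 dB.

1.44 dB

Convert to linear (a loss of L dB is a gain of −L dB): F_i = 10^(NF_i/10), G_i = 10^(G_i,dB/10)
  Stage 1: F_1 = 10^(1.37/10) = 1.371, G_1 = 10^(19.2/10) = 83.18
  Stage 2: F_2 = 10^(4.12/10) = 2.582, G_2 = 10^(10.4/10) = 10.96
  Stage 3: F_3 = 10^(5.96/10) = 3.945, G_3 = 10^(−3.63/10) = 0.4335
Friis cascade:
  F = 1.371 + (2.582 − 1)/83.18 + (3.945 − 1)/912.0 = 1.393
NF = 10 log₁₀(1.393) = 1.44 dB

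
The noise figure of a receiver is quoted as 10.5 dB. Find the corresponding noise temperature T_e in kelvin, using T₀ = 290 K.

2964 K

F = 10^(10.5/10) = 11.2202
T_e = (F − 1)·T₀ = (11.2202 − 1) × 290 = 2964 K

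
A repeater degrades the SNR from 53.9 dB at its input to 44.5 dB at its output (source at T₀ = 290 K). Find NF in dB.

9.4 dB

NF (dB) = SNR_in(dB) − SNR_out(dB) when the source is at T₀
NF = 53.9 − 44.5 = 9.4 dB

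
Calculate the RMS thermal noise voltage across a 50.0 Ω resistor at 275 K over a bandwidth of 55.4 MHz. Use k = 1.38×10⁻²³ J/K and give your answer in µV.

V_n = √(4kTRB)
4kTRB = 4 × 1.38×10⁻²³ × 275 × 5.00×10¹ × 5.54×10⁷ = 4.20×10⁻¹¹ V²
V_n = √(4.20×10⁻¹¹) = 6.48×10⁻⁶ V = 6.48 µV

6.48 µV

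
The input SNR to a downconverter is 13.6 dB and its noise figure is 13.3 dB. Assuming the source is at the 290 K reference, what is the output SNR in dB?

By definition F = SNR_in/SNR_out, so in dB: SNR_out = SNR_in − NF
SNR_out = 13.6 − 13.3 = 0.3 dB

0.3 dB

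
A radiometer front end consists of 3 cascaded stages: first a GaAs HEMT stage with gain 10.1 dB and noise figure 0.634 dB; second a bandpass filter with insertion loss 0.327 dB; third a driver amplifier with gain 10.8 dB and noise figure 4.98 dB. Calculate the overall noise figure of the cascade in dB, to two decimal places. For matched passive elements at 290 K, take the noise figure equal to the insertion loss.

Convert to linear (a loss of L dB is a gain of −L dB): F_i = 10^(NF_i/10), G_i = 10^(G_i,dB/10)
  Stage 1: F_1 = 10^(0.634/10) = 1.157, G_1 = 10^(10.1/10) = 10.23
  Stage 2: F_2 = 10^(0.327/10) = 1.078, G_2 = 10^(−0.327/10) = 0.9275
  Stage 3: F_3 = 10^(4.98/10) = 3.148, G_3 = 10^(10.8/10) = 12.02
Friis cascade:
  F = 1.157 + (1.078 − 1)/10.23 + (3.148 − 1)/9.491 = 1.391
NF = 10 log₁₀(1.391) = 1.43 dB

1.43 dB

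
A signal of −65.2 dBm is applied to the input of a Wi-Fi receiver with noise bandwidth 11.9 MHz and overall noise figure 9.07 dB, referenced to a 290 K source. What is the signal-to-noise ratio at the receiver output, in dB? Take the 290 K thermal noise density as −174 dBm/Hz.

Noise floor: N = −174 + 10 log₁₀(B) + NF
10 log₁₀(1.19×10⁷) = 70.76 dB
N = −174 + 70.76 + 9.07 = −94.17 dBm
SNR = P_sig − N = −65.2 − (−94.17) = 28.97 dB → 29.0 dB

29.0 dB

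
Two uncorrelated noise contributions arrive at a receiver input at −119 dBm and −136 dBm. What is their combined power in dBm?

Convert to linear, add, convert back:
P₁ = 1.26×10⁻¹⁵ W, P₂ = 2.51×10⁻¹⁷ W
P_tot = 1.28×10⁻¹⁵ W → 10 log₁₀(P_tot / 10⁻³) = −118.9 dBm

−118.9 dBm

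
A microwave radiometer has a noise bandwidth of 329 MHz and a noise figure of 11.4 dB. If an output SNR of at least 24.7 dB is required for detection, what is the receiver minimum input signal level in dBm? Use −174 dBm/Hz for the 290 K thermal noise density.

Sensitivity = −174 + 10 log₁₀(B) + NF + SNR_min
= −174 + 85.17 + 11.4 + 24.7
= −52.73 dBm → −52.7 dBm

−52.7 dBm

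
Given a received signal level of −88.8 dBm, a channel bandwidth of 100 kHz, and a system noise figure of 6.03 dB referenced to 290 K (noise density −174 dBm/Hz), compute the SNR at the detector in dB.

Noise floor: N = −174 + 10 log₁₀(B) + NF
10 log₁₀(1.00×10⁵) = 50 dB
N = −174 + 50 + 6.03 = −117.97 dBm
SNR = P_sig − N = −88.8 − (−117.97) = 29.17 dB → 29.2 dB

29.2 dB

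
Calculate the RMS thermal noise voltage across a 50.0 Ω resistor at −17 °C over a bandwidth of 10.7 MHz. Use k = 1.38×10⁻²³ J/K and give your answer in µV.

2.75 µV

T = −17 °C + 273.15 = 256.15 K
V_n = √(4kTRB)
4kTRB = 4 × 1.38×10⁻²³ × 256.15 × 5.00×10¹ × 1.07×10⁷ = 7.56×10⁻¹² V²
V_n = √(7.56×10⁻¹²) = 2.75×10⁻⁶ V = 2.75 µV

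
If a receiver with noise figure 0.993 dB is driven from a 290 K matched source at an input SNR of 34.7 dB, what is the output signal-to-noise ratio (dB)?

By definition F = SNR_in/SNR_out, so in dB: SNR_out = SNR_in − NF
SNR_out = 34.7 − 0.993 = 33.707 dB

33.707 dB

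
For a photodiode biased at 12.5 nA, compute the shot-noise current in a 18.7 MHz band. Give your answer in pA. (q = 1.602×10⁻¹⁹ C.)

I_n = √(2qI·B)
2qI·B = 2 × 1.602×10⁻¹⁹ × 1.25×10⁻⁸ × 1.87×10⁷ = 7.49×10⁻²⁰ A²
I_n = √(7.49×10⁻²⁰) = 2.74×10⁻¹⁰ A = 274 pA

274 pA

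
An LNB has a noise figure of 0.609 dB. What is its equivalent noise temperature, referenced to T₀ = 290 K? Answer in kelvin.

43.7 K

F = 10^(0.609/10) = 1.15054
T_e = (F − 1)·T₀ = (1.15054 − 1) × 290 = 43.7 K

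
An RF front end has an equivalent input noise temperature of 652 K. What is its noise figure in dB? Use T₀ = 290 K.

5.12 dB

F = 1 + T_e/T₀ = 1 + 652/290 = 3.24828
NF = 10 log₁₀(3.24828) = 5.12 dB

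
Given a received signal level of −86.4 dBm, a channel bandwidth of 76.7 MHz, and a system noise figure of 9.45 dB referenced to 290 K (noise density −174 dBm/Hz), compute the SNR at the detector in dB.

Noise floor: N = −174 + 10 log₁₀(B) + NF
10 log₁₀(7.67×10⁷) = 78.85 dB
N = −174 + 78.85 + 9.45 = −85.70 dBm
SNR = P_sig − N = −86.4 − (−85.70) = −0.70 dB → −0.7 dB

−0.7 dB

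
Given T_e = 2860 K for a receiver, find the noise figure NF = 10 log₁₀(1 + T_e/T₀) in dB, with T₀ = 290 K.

F = 1 + T_e/T₀ = 1 + 2860/290 = 10.8621
NF = 10 log₁₀(10.8621) = 10.36 dB

10.36 dB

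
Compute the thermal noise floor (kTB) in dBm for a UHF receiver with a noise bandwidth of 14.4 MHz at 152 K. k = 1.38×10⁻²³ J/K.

P_n = kTB = 1.38×10⁻²³ × 152 × 1.44×10⁷ = 3.02×10⁻¹⁴ W
In dBm: 10 log₁₀(3.02×10⁻¹⁴ / 10⁻³) = −105.2 dBm

−105.2 dBm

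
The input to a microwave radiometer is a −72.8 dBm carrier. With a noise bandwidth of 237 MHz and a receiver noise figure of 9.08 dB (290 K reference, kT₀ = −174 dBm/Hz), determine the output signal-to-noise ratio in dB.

Noise floor: N = −174 + 10 log₁₀(B) + NF
10 log₁₀(2.37×10⁸) = 83.75 dB
N = −174 + 83.75 + 9.08 = −81.17 dBm
SNR = P_sig − N = −72.8 − (−81.17) = 8.37 dB → 8.4 dB

8.4 dB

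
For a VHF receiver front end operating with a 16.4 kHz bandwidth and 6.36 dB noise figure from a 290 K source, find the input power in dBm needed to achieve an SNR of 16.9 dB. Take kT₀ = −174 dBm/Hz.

Sensitivity = −174 + 10 log₁₀(B) + NF + SNR_min
= −174 + 42.15 + 6.36 + 16.9
= −108.59 dBm → −108.6 dBm

−108.6 dBm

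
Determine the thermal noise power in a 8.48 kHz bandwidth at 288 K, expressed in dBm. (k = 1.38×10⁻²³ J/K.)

P_n = kTB = 1.38×10⁻²³ × 288 × 8.48×10³ = 3.37×10⁻¹⁷ W
In dBm: 10 log₁₀(3.37×10⁻¹⁷ / 10⁻³) = −134.7 dBm

−134.7 dBm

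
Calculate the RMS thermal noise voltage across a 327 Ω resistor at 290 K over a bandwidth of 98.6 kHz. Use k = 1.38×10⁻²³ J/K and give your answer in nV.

V_n = √(4kTRB)
4kTRB = 4 × 1.38×10⁻²³ × 290 × 3.27×10² × 9.86×10⁴ = 5.16×10⁻¹³ V²
V_n = √(5.16×10⁻¹³) = 7.18×10⁻⁷ V = 718 nV

718 nV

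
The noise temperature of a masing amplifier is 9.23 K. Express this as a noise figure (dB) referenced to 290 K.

0.136 dB

F = 1 + T_e/T₀ = 1 + 9.23/290 = 1.03183
NF = 10 log₁₀(1.03183) = 0.136 dB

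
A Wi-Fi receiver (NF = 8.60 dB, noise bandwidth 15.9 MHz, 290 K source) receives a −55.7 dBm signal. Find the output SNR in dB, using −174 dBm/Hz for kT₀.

37.7 dB

Noise floor: N = −174 + 10 log₁₀(B) + NF
10 log₁₀(1.59×10⁷) = 72.01 dB
N = −174 + 72.01 + 8.60 = −93.39 dBm
SNR = P_sig − N = −55.7 − (−93.39) = 37.69 dB → 37.7 dB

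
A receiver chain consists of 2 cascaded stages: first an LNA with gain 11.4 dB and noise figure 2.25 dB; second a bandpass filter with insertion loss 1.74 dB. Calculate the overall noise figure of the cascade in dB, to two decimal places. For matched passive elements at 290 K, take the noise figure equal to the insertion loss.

Convert to linear (a loss of L dB is a gain of −L dB): F_i = 10^(NF_i/10), G_i = 10^(G_i,dB/10)
  Stage 1: F_1 = 10^(2.25/10) = 1.679, G_1 = 10^(11.4/10) = 13.80
  Stage 2: F_2 = 10^(1.74/10) = 1.493, G_2 = 10^(−1.74/10) = 0.6699
Friis cascade:
  F = 1.679 + (1.493 − 1)/13.80 = 1.715
NF = 10 log₁₀(1.715) = 2.34 dB

2.34 dB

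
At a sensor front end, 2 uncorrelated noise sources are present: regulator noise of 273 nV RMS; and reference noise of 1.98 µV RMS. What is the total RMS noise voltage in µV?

Uncorrelated sources add in power (mean-square): V_tot = √(ΣV_i²)
V_tot = √[(2.73×10⁻⁷)² + (1.98×10⁻⁶)²] = 2.00×10⁻⁶ V = 2.00 µV

2.00 µV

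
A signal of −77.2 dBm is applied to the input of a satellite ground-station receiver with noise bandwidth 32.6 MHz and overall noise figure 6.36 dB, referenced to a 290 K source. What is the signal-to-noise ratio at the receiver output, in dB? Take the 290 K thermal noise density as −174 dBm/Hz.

15.3 dB

Noise floor: N = −174 + 10 log₁₀(B) + NF
10 log₁₀(3.26×10⁷) = 75.13 dB
N = −174 + 75.13 + 6.36 = −92.51 dBm
SNR = P_sig − N = −77.2 − (−92.51) = 15.31 dB → 15.3 dB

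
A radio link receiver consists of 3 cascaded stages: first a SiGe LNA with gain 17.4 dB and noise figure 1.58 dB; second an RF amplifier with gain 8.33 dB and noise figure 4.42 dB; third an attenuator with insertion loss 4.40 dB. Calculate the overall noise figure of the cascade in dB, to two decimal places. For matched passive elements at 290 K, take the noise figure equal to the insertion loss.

Convert to linear (a loss of L dB is a gain of −L dB): F_i = 10^(NF_i/10), G_i = 10^(G_i,dB/10)
  Stage 1: F_1 = 10^(1.58/10) = 1.439, G_1 = 10^(17.4/10) = 54.95
  Stage 2: F_2 = 10^(4.42/10) = 2.767, G_2 = 10^(8.33/10) = 6.808
  Stage 3: F_3 = 10^(4.40/10) = 2.754, G_3 = 10^(−4.40/10) = 0.3631
Friis cascade:
  F = 1.439 + (2.767 − 1)/54.95 + (2.754 − 1)/374.1 = 1.476
NF = 10 log₁₀(1.476) = 1.69 dB

1.69 dB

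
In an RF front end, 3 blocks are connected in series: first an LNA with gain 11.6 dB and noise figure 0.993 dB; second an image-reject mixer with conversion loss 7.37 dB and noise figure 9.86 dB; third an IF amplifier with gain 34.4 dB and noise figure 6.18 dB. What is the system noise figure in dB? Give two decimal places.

Convert to linear (a loss of L dB is a gain of −L dB): F_i = 10^(NF_i/10), G_i = 10^(G_i,dB/10)
  Stage 1: F_1 = 10^(0.993/10) = 1.257, G_1 = 10^(11.6/10) = 14.45
  Stage 2: F_2 = 10^(9.86/10) = 9.683, G_2 = 10^(−7.37/10) = 0.1832
  Stage 3: F_3 = 10^(6.18/10) = 4.150, G_3 = 10^(34.4/10) = 2754
Friis cascade:
  F = 1.257 + (9.683 − 1)/14.45 + (4.150 − 1)/2.649 = 3.047
NF = 10 log₁₀(3.047) = 4.84 dB

4.84 dB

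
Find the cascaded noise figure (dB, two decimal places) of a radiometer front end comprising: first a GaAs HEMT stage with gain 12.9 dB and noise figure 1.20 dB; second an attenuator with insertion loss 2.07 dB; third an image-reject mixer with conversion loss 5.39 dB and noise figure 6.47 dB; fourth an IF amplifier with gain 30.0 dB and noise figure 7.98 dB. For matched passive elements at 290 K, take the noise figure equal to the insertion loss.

Convert to linear (a loss of L dB is a gain of −L dB): F_i = 10^(NF_i/10), G_i = 10^(G_i,dB/10)
  Stage 1: F_1 = 10^(1.20/10) = 1.318, G_1 = 10^(12.9/10) = 19.50
  Stage 2: F_2 = 10^(2.07/10) = 1.611, G_2 = 10^(−2.07/10) = 0.6209
  Stage 3: F_3 = 10^(6.47/10) = 4.436, G_3 = 10^(−5.39/10) = 0.2891
  Stage 4: F_4 = 10^(7.98/10) = 6.281, G_4 = 10^(30.0/10) = 1000
Friis cascade:
  F = 1.318 + (1.611 − 1)/19.50 + (4.436 − 1)/12.11 + (6.281 − 1)/3.499 = 3.142
NF = 10 log₁₀(3.142) = 4.97 dB

4.97 dB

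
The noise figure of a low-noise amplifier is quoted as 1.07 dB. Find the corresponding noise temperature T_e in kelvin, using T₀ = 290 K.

81.0 K

F = 10^(1.07/10) = 1.27938
T_e = (F − 1)·T₀ = (1.27938 − 1) × 290 = 81.0 K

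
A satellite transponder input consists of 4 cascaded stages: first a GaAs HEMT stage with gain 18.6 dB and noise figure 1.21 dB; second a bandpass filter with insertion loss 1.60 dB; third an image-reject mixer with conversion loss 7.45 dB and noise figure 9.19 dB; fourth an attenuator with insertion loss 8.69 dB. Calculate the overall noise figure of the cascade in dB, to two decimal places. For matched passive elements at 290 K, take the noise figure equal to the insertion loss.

3.39 dB

Convert to linear (a loss of L dB is a gain of −L dB): F_i = 10^(NF_i/10), G_i = 10^(G_i,dB/10)
  Stage 1: F_1 = 10^(1.21/10) = 1.321, G_1 = 10^(18.6/10) = 72.44
  Stage 2: F_2 = 10^(1.60/10) = 1.445, G_2 = 10^(−1.60/10) = 0.6918
  Stage 3: F_3 = 10^(9.19/10) = 8.299, G_3 = 10^(−7.45/10) = 0.1799
  Stage 4: F_4 = 10^(8.69/10) = 7.396, G_4 = 10^(−8.69/10) = 0.1352
Friis cascade:
  F = 1.321 + (1.445 − 1)/72.44 + (8.299 − 1)/50.12 + (7.396 − 1)/9.016 = 2.183
NF = 10 log₁₀(2.183) = 3.39 dB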